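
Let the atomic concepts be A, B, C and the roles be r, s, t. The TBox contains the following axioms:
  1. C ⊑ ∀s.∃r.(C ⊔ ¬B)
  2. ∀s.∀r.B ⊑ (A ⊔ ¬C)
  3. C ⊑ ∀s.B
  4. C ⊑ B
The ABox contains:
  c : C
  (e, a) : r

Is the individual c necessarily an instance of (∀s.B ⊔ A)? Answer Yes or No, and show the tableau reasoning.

1. c : (∀s.B ⊔ A)?  L(c) = {C} ∪ {(∃s.¬B ⊓ ¬A)}
   clash {C, ¬C} at c — c ∈ (∀s.B ⊔ A)
2. Hence c : (∀s.B ⊔ A): entailed.

Yes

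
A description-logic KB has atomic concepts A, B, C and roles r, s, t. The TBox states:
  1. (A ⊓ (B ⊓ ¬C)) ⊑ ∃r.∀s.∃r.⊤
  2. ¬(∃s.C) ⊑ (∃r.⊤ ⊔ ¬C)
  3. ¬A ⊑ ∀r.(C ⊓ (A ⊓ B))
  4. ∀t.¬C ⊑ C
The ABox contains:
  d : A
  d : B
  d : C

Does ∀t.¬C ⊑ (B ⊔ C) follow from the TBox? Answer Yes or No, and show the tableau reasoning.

Yes

1. ∀t.¬C ⊑ (B ⊔ C)  ⇔  (∀t.¬C ⊓ (¬B ⊓ ¬C)) unsat w.r.t. T
   all branches close; clash {C, ¬C} at x₀
2. Hence ∀t.¬C ⊑ (B ⊔ C): entailed.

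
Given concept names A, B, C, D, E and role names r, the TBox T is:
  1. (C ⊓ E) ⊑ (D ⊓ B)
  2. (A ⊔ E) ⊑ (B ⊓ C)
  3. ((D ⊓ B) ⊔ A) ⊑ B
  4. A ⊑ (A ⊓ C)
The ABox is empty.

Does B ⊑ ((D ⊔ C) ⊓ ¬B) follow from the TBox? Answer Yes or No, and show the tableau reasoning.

1. B ⊑ ((D ⊔ C) ⊓ ¬B)  ⇔  (B ⊓ ((¬D ⊓ ¬C) ⊔ B)) unsat w.r.t. T
   open: L(x₀) ⊇ {B, ¬A, ¬E}
2. Hence B ⊑ ((D ⊔ C) ⊓ ¬B): not entailed.

No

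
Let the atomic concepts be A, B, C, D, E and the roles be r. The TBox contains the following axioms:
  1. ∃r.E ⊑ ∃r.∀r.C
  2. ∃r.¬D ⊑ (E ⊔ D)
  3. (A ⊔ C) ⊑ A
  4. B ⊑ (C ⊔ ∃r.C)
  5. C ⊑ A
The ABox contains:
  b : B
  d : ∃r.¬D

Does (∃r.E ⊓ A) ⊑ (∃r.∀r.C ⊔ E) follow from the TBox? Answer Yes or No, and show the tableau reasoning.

1. (∃r.E ⊓ A) ⊑ (∃r.∀r.C ⊔ E)  ⇔  ((∃r.E ⊓ A) ⊓ (∀r.∃r.¬C ⊓ ¬E)) unsat w.r.t. T
   all branches close; clash {C, ¬C} at an ∃-successor
2. Hence (∃r.E ⊓ A) ⊑ (∃r.∀r.C ⊔ E): entailed.

Yes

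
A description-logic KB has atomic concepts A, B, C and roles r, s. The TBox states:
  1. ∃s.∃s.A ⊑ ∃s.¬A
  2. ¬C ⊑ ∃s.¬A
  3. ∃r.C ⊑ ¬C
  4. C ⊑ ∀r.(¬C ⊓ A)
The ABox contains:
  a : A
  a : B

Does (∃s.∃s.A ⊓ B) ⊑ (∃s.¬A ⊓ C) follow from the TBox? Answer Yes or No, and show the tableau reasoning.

1. (∃s.∃s.A ⊓ B) ⊑ (∃s.¬A ⊓ C)  ⇔  ((∃s.∃s.A ⊓ B) ⊓ (∀s.A ⊔ ¬C)) unsat w.r.t. T
   apply at x₀: ∃s.∃s.A⊑∃s.¬A
   open: L(x₀) ⊇ {B, ¬C, ∃s.¬A, ∃s.∃s.A} (+ ∃-successors)
2. Hence (∃s.∃s.A ⊓ B) ⊑ (∃s.¬A ⊓ C): not entailed.

No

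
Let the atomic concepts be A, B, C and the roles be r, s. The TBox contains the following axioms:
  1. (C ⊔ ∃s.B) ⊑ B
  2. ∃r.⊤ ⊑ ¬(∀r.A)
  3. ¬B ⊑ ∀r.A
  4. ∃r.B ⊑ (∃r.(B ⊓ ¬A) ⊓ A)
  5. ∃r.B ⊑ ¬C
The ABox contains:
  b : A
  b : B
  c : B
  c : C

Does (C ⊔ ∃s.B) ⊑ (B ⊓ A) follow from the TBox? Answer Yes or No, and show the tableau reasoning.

No

1. (C ⊔ ∃s.B) ⊑ (B ⊓ A)  ⇔  ((C ⊔ ∃s.B) ⊓ (¬B ⊔ ¬A)) unsat w.r.t. T
   apply at x₀: (C ⊔ ∃s.B)⊑B
   open: L(x₀) ⊇ {B, C, ¬A, ∀r.¬B, ∀r.⊥}
2. Hence (C ⊔ ∃s.B) ⊑ (B ⊓ A): not entailed.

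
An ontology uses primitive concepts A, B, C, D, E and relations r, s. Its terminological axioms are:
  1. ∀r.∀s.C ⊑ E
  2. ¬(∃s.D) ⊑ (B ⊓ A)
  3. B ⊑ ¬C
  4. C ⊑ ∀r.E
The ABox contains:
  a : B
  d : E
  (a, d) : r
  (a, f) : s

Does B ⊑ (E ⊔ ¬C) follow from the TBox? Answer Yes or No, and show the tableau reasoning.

Yes

1. B ⊑ (E ⊔ ¬C)  ⇔  (B ⊓ (¬E ⊓ C)) unsat w.r.t. T
   all branches close; clash {C, ¬C} at x₀
2. Hence B ⊑ (E ⊔ ¬C): entailed.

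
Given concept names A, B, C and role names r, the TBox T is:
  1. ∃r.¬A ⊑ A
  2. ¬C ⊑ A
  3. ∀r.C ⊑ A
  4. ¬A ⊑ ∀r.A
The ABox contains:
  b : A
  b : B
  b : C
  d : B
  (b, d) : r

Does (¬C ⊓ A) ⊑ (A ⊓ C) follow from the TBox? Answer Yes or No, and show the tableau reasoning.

1. (¬C ⊓ A) ⊑ (A ⊓ C)  ⇔  ((¬C ⊓ A) ⊓ (¬A ⊔ ¬C)) unsat w.r.t. T
   open: L(x₀) ⊇ {A, ¬C}
2. Hence (¬C ⊓ A) ⊑ (A ⊓ C): not entailed.

No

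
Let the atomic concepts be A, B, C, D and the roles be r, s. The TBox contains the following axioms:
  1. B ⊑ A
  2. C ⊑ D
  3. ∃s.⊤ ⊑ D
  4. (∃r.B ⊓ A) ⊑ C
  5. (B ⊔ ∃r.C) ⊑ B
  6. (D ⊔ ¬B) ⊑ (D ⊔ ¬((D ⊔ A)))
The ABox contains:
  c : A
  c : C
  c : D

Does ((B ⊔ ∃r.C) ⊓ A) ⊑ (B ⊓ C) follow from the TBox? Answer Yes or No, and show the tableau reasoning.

No

1. ((B ⊔ ∃r.C) ⊓ A) ⊑ (B ⊓ C)  ⇔  (((B ⊔ ∃r.C) ⊓ A) ⊓ (¬B ⊔ ¬C)) unsat w.r.t. T
   apply at x₀: (B ⊔ ∃r.C)⊑B
   open: L(x₀) ⊇ {A, B, ¬C, ¬D, ∀r.¬B, …}
2. Hence ((B ⊔ ∃r.C) ⊓ A) ⊑ (B ⊓ C): not entailed.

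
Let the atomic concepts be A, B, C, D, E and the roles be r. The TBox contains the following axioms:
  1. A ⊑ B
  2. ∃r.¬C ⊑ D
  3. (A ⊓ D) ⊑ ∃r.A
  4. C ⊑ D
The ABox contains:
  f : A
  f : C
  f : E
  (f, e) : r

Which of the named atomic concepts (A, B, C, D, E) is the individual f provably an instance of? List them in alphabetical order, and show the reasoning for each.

{A, B, C, D, E}

1. f : A?  L(f) = {A, C, E} ∪ {¬A}
   clash {A, ¬A} at f — f ∈ A
2. f : B?  L(f) = {A, C, E} ∪ {¬B}
   clash {B, ¬B} at f — f ∈ B
3. f : C?  L(f) = {A, C, E} ∪ {¬C}
   clash {C, ¬C} at f — f ∈ C
4. f : D?  L(f) = {A, C, E} ∪ {¬D}
   clash {D, ¬D} at f — f ∈ D
5. f : E?  L(f) = {A, C, E} ∪ {¬E}
   clash {E, ¬E} at f — f ∈ E
6. Entailed for f: {A, B, C, D, E}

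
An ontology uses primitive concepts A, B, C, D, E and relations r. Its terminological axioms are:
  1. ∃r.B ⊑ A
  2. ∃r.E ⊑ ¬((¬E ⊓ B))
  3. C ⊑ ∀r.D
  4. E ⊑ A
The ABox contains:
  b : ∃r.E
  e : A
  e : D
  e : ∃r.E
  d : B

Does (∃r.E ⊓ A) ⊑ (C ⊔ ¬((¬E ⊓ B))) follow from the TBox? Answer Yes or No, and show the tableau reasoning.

1. (∃r.E ⊓ A) ⊑ (C ⊔ ¬((¬E ⊓ B)))  ⇔  ((∃r.E ⊓ A) ⊓ (¬C ⊓ (¬E ⊓ B))) unsat w.r.t. T
   all branches close; clash {B, ¬B} at x₀
2. Hence (∃r.E ⊓ A) ⊑ (C ⊔ ¬((¬E ⊓ B))): entailed.

Yes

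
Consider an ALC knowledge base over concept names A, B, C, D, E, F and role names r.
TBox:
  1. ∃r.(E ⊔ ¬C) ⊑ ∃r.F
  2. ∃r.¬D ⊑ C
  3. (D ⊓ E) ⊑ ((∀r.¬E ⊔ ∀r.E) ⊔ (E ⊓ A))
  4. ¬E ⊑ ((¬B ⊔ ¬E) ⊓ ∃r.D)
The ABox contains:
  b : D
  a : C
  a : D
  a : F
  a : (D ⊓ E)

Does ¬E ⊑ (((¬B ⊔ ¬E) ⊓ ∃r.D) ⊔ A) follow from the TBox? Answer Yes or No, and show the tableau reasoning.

Yes

1. ¬E ⊑ (((¬B ⊔ ¬E) ⊓ ∃r.D) ⊔ A)  ⇔  (¬E ⊓ (((B ⊓ E) ⊔ ∀r.¬D) ⊓ ¬A)) unsat w.r.t. T
   all branches close; clash {A, ¬A} at x₀
2. Hence ¬E ⊑ (((¬B ⊔ ¬E) ⊓ ∃r.D) ⊔ A): entailed.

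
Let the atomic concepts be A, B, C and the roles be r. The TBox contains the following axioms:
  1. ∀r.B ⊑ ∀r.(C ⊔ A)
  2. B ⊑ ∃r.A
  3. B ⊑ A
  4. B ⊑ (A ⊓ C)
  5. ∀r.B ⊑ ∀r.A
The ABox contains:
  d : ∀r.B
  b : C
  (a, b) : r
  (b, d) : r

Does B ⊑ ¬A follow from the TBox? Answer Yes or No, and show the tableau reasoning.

No

1. B ⊑ ¬A  ⇔  (B ⊓ A) unsat w.r.t. T
   apply at x₀: B⊑∃r.A; B⊑(A ⊓ C)
   open: L(x₀) ⊇ {A, B, C, ∃r.A, ∃r.¬B} (+ ∃-successors)
2. Hence B ⊑ ¬A: not entailed.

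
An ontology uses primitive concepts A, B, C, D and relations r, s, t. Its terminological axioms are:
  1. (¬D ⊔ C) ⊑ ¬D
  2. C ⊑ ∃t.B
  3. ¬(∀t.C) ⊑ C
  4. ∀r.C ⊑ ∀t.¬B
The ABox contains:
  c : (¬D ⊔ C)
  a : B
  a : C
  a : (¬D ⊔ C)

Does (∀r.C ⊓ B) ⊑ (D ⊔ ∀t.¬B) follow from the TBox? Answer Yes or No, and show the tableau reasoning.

1. (∀r.C ⊓ B) ⊑ (D ⊔ ∀t.¬B)  ⇔  ((∀r.C ⊓ B) ⊓ (¬D ⊓ ∃t.B)) unsat w.r.t. T
   all branches close; clash {B, ¬B} at an ∃-successor
2. Hence (∀r.C ⊓ B) ⊑ (D ⊔ ∀t.¬B): entailed.

Yes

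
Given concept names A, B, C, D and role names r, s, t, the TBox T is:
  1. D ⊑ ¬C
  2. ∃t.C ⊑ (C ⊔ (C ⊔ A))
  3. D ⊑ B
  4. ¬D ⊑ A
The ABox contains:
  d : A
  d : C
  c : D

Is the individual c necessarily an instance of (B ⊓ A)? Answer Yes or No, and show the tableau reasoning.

No

1. c : (B ⊓ A)?  L(c) = {D} ∪ {(¬B ⊔ ¬A)}
   apply at c: D⊑¬C; D⊑B
   open: L(c) ⊇ {B, D, ¬A, ¬C, ∀t.¬C} — c ∉ (B ⊓ A) possible
2. Hence c : (B ⊓ A): not entailed.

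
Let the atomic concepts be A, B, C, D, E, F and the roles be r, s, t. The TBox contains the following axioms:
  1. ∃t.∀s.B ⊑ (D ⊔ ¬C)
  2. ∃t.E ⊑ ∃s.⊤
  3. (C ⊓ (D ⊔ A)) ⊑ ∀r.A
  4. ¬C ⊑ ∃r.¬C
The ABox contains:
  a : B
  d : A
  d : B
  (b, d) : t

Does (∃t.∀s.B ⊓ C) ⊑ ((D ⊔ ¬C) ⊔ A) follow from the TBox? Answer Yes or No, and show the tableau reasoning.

Yes

1. (∃t.∀s.B ⊓ C) ⊑ ((D ⊔ ¬C) ⊔ A)  ⇔  ((∃t.∀s.B ⊓ C) ⊓ ((¬D ⊓ C) ⊓ ¬A)) unsat w.r.t. T
   all branches close; clash {C, ¬C} at x₀
2. Hence (∃t.∀s.B ⊓ C) ⊑ ((D ⊔ ¬C) ⊔ A): entailed.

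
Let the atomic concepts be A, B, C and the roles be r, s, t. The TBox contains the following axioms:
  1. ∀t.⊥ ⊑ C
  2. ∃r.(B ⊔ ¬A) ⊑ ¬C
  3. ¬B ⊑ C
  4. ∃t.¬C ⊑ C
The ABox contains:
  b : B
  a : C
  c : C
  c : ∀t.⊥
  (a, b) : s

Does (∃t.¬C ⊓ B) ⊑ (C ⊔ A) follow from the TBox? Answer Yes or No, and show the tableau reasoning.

Yes

1. (∃t.¬C ⊓ B) ⊑ (C ⊔ A)  ⇔  ((∃t.¬C ⊓ B) ⊓ (¬C ⊓ ¬A)) unsat w.r.t. T
   all branches close; clash {C, ¬C} at x₀
2. Hence (∃t.¬C ⊓ B) ⊑ (C ⊔ A): entailed.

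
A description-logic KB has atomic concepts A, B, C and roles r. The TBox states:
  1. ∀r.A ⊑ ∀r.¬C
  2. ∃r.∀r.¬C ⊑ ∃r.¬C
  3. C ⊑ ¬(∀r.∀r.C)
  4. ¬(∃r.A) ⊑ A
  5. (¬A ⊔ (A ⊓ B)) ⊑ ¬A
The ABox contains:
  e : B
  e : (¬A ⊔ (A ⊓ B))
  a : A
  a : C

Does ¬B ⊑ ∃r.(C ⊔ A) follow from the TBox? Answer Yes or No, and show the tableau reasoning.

No

1. ¬B ⊑ ∃r.(C ⊔ A)  ⇔  (¬B ⊓ ∀r.(¬C ⊓ ¬A)) unsat w.r.t. T
   open: L(x₀) ⊇ {A, ¬B, ¬C, ∀r.(¬C ⊓ ¬A), ∀r.∃r.C, …} (+ ∃-successors)
2. Hence ¬B ⊑ ∃r.(C ⊔ A): not entailed.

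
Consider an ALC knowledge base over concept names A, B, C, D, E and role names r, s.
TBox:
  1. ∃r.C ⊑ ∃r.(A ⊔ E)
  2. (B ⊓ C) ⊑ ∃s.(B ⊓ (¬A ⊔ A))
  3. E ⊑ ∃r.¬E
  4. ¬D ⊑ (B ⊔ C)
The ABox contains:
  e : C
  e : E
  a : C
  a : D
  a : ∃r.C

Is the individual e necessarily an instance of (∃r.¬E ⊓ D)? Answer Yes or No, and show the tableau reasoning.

1. e : (∃r.¬E ⊓ D)?  L(e) = {C, E} ∪ {(∀r.E ⊔ ¬D)}
   apply at e: E⊑∃r.¬E
   open: L(e) ⊇ {C, E, ¬B, ¬D, ∀r.¬C, …} (+ ∃-successors) — e ∉ (∃r.¬E ⊓ D) possible
2. Hence e : (∃r.¬E ⊓ D): not entailed.

No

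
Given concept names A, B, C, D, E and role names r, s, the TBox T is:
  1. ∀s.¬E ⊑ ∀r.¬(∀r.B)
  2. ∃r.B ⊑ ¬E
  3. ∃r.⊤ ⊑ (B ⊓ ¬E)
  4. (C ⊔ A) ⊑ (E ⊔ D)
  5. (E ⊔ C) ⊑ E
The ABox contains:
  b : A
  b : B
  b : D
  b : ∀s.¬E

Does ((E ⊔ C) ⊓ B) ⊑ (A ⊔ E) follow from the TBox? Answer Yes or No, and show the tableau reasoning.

1. ((E ⊔ C) ⊓ B) ⊑ (A ⊔ E)  ⇔  (((E ⊔ C) ⊓ B) ⊓ (¬A ⊓ ¬E)) unsat w.r.t. T
   all branches close; clash {E, ¬E} at x₀
2. Hence ((E ⊔ C) ⊓ B) ⊑ (A ⊔ E): entailed.

Yes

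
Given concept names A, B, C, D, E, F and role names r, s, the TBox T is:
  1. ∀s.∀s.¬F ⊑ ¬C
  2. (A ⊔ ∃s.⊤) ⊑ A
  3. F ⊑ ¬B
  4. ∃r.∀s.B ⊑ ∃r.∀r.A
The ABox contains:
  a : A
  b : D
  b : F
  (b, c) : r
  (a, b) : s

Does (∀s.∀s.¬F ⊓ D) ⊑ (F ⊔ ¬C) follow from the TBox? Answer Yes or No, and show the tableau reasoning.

Yes

1. (∀s.∀s.¬F ⊓ D) ⊑ (F ⊔ ¬C)  ⇔  ((∀s.∀s.¬F ⊓ D) ⊓ (¬F ⊓ C)) unsat w.r.t. T
   all branches close; clash {C, ¬C} at x₀
2. Hence (∀s.∀s.¬F ⊓ D) ⊑ (F ⊔ ¬C): entailed.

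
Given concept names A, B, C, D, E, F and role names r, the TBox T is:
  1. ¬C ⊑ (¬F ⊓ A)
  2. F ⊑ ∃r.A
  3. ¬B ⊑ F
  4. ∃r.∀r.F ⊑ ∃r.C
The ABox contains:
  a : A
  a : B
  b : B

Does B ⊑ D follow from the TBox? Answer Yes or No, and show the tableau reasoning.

1. B ⊑ D  ⇔  (B ⊓ ¬D) unsat w.r.t. T
   open: L(x₀) ⊇ {B, C, ¬D, ¬F, ∀r.∃r.¬F}
2. Hence B ⊑ D: not entailed.

No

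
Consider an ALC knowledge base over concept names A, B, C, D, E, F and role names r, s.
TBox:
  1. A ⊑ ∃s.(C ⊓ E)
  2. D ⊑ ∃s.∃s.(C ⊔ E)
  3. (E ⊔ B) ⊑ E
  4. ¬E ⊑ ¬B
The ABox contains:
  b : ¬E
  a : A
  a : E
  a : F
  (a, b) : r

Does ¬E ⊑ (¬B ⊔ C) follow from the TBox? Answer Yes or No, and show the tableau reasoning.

Yes

1. ¬E ⊑ (¬B ⊔ C)  ⇔  (¬E ⊓ (B ⊓ ¬C)) unsat w.r.t. T
   all branches close; clash {B, ¬B} at x₀
2. Hence ¬E ⊑ (¬B ⊔ C): entailed.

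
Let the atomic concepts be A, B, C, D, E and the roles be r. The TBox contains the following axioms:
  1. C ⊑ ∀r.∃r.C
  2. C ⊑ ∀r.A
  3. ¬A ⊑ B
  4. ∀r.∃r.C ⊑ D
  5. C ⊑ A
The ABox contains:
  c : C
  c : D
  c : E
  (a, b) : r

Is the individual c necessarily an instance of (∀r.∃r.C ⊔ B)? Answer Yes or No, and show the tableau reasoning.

Yes

1. c : (∀r.∃r.C ⊔ B)?  L(c) = {C, D, E} ∪ {(∃r.∀r.¬C ⊓ ¬B)}
   clash {B, ¬B} at c — c ∈ (∀r.∃r.C ⊔ B)
2. Hence c : (∀r.∃r.C ⊔ B): entailed.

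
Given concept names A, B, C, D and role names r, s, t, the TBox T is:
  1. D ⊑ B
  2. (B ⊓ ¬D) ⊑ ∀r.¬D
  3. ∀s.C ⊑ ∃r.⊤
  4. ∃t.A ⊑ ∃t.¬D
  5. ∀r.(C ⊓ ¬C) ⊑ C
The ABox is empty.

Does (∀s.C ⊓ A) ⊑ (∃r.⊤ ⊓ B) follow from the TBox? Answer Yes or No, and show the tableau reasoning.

1. (∀s.C ⊓ A) ⊑ (∃r.⊤ ⊓ B)  ⇔  ((∀s.C ⊓ A) ⊓ (∀r.⊥ ⊔ ¬B)) unsat w.r.t. T
   apply at x₀: ∀s.C⊑∃r.⊤
   open: L(x₀) ⊇ {A, ¬B, ¬D, ∀s.C, ∀t.¬A, …} (+ ∃-successors)
2. Hence (∀s.C ⊓ A) ⊑ (∃r.⊤ ⊓ B): not entailed.

No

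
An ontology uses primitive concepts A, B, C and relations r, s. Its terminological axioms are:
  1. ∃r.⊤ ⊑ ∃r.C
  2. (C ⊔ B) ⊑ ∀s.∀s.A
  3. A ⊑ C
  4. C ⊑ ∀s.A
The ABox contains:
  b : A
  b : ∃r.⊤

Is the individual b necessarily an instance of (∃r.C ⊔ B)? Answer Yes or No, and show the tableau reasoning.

Yes

1. b : (∃r.C ⊔ B)?  L(b) = {A, ∃r.⊤} ∪ {(∀r.¬C ⊓ ¬B)}
   clash {C, ¬C} at an ∃-successor — b ∈ (∃r.C ⊔ B)
2. Hence b : (∃r.C ⊔ B): entailed.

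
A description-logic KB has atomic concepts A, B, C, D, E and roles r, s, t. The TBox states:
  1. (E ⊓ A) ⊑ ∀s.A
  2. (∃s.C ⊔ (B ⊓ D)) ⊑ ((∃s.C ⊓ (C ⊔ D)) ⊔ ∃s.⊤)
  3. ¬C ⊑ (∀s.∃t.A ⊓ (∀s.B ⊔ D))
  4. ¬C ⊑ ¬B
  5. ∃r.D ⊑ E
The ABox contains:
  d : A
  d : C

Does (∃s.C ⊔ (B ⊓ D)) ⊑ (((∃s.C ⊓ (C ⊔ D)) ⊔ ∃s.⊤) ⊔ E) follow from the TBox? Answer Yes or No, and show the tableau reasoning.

1. (∃s.C ⊔ (B ⊓ D)) ⊑ (((∃s.C ⊓ (C ⊔ D)) ⊔ ∃s.⊤) ⊔ E)  ⇔  ((∃s.C ⊔ (B ⊓ D)) ⊓ (((∀s.¬C ⊔ (¬C ⊓ ¬D)) ⊓ ∀s.⊥) ⊓ ¬E)) unsat w.r.t. T
   all branches close; clash {B, ¬B} at x₀
2. Hence (∃s.C ⊔ (B ⊓ D)) ⊑ (((∃s.C ⊓ (C ⊔ D)) ⊔ ∃s.⊤) ⊔ E): entailed.

Yes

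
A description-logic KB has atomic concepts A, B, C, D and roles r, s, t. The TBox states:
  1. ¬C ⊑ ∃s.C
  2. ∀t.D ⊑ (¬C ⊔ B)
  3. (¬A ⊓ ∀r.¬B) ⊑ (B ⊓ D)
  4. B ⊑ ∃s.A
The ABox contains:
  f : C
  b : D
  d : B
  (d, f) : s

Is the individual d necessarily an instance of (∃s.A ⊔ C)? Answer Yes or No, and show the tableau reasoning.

1. d : (∃s.A ⊔ C)?  L(d) = {B} ∪ {(∀s.¬A ⊓ ¬C)}
   clash {A, ¬A} at an ∃-successor — d ∈ (∃s.A ⊔ C)
2. Hence d : (∃s.A ⊔ C): entailed.

Yes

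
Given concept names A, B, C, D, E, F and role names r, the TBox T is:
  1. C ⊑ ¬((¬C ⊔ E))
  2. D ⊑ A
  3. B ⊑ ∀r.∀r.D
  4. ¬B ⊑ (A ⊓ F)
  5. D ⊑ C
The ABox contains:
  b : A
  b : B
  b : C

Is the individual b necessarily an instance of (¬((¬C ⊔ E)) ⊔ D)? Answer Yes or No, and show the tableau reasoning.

1. b : (¬((¬C ⊔ E)) ⊔ D)?  L(b) = {A, B, C} ∪ {((¬C ⊔ E) ⊓ ¬D)}
   clash {E, ¬E} at b — b ∈ (¬((¬C ⊔ E)) ⊔ D)
2. Hence b : (¬((¬C ⊔ E)) ⊔ D): entailed.

Yes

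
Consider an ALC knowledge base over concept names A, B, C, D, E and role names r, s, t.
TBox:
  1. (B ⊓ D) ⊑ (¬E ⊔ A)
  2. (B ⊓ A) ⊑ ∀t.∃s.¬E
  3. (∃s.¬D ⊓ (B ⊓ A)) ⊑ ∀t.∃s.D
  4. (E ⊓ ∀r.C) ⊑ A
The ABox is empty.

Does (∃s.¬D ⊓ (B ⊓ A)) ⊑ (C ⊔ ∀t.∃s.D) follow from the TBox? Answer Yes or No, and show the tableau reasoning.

1. (∃s.¬D ⊓ (B ⊓ A)) ⊑ (C ⊔ ∀t.∃s.D)  ⇔  ((∃s.¬D ⊓ (B ⊓ A)) ⊓ (¬C ⊓ ∃t.∀s.¬D)) unsat w.r.t. T
   all branches close; clash {D, ¬D} at an ∃-successor
2. Hence (∃s.¬D ⊓ (B ⊓ A)) ⊑ (C ⊔ ∀t.∃s.D): entailed.

Yes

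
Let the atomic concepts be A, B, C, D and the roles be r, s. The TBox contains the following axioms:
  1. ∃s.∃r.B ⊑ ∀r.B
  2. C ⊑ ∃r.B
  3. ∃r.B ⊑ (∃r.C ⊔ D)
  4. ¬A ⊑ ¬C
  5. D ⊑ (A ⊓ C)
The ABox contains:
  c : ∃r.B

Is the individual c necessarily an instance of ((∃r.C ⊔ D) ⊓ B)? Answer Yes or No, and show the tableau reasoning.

No

1. c : ((∃r.C ⊔ D) ⊓ B)?  L(c) = {∃r.B} ∪ {((∀r.¬C ⊓ ¬D) ⊔ ¬B)}
   apply at c: ∃r.B⊑(∃r.C ⊔ D)
   open: L(c) ⊇ {A, ¬B, ¬D, ∀s.∀r.¬B, ∃r.B, …} (+ ∃-successors) — c ∉ ((∃r.C ⊔ D) ⊓ B) possible
2. Hence c : ((∃r.C ⊔ D) ⊓ B): not entailed.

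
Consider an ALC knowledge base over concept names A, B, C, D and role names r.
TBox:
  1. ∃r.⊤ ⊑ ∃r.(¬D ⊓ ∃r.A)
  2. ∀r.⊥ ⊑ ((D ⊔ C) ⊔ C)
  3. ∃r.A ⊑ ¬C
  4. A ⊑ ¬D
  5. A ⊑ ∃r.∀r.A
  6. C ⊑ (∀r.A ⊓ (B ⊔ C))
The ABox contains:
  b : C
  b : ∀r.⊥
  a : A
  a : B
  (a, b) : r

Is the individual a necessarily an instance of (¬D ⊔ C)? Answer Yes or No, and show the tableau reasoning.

1. a : (¬D ⊔ C)?  L(a) = {A, B} ∪ {(D ⊓ ¬C)}
   clash {D, ¬D} at a — a ∈ (¬D ⊔ C)
2. Hence a : (¬D ⊔ C): entailed.

Yes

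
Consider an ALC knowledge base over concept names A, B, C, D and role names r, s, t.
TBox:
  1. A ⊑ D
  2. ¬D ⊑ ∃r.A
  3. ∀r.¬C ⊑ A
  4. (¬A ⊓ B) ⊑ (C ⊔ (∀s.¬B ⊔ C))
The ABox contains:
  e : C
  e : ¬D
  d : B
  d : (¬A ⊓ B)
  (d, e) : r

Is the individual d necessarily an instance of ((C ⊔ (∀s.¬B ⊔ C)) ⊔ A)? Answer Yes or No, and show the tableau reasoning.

1. d : ((C ⊔ (∀s.¬B ⊔ C)) ⊔ A)?  L(d) = {B, (¬A ⊓ B)} ∪ {((¬C ⊓ (∃s.B ⊓ ¬C)) ⊓ ¬A)}
   clash {A, ¬A} at d — d ∈ ((C ⊔ (∀s.¬B ⊔ C)) ⊔ A)
2. Hence d : ((C ⊔ (∀s.¬B ⊔ C)) ⊔ A): entailed.

Yes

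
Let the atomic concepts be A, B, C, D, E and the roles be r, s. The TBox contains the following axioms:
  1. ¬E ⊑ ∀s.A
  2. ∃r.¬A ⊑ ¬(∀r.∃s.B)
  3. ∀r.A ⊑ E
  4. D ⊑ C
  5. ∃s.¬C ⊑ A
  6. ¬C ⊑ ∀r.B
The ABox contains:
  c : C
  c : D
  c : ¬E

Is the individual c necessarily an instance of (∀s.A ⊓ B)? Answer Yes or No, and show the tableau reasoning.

1. c : (∀s.A ⊓ B)?  L(c) = {C, D, ¬E} ∪ {(∃s.¬A ⊔ ¬B)}
   apply at c: ¬E⊑∀s.A
   open: L(c) ⊇ {C, D, ¬B, ¬E, ∀s.A, …} (+ ∃-successors) — c ∉ (∀s.A ⊓ B) possible
2. Hence c : (∀s.A ⊓ B): not entailed.

No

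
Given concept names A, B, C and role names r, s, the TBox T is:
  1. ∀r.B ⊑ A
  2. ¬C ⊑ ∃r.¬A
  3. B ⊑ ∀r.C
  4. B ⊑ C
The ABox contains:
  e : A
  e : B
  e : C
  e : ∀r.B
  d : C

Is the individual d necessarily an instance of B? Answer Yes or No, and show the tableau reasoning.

1. d : B?  L(d) = {C} ∪ {¬B}
   open: L(d) ⊇ {C, ¬B, ∃r.¬B} (+ ∃-successors) — d ∉ B possible
2. Hence d : B: not entailed.

No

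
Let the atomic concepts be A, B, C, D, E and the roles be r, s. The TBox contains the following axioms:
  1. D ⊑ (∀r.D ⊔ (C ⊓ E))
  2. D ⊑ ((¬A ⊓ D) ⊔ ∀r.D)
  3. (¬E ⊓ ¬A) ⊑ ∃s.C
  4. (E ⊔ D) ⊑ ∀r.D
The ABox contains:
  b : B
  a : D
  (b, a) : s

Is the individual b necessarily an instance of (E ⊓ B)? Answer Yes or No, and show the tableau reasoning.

1. b : (E ⊓ B)?  L(b) = {B} ∪ {(¬E ⊔ ¬B)}
   open: L(b) ⊇ {A, B, ¬D, ¬E} — b ∉ (E ⊓ B) possible
2. Hence b : (E ⊓ B): not entailed.

No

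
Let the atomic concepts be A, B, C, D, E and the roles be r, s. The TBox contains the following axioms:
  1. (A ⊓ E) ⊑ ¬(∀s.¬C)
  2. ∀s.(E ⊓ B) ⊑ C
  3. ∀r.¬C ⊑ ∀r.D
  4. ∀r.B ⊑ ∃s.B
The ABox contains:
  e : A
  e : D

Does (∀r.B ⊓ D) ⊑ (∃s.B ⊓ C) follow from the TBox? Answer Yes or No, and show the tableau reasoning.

No

1. (∀r.B ⊓ D) ⊑ (∃s.B ⊓ C)  ⇔  ((∀r.B ⊓ D) ⊓ (∀s.¬B ⊔ ¬C)) unsat w.r.t. T
   apply at x₀: ∀r.B⊑∃s.B
   open: L(x₀) ⊇ {D, ¬A, ¬C, ∀r.B, ∃r.C, …} (+ ∃-successors)
2. Hence (∀r.B ⊓ D) ⊑ (∃s.B ⊓ C): not entailed.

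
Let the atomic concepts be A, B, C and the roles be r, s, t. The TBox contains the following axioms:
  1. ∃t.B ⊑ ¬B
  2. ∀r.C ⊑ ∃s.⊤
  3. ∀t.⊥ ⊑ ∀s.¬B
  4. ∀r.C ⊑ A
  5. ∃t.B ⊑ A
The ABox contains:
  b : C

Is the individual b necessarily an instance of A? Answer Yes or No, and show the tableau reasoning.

No

1. b : A?  L(b) = {C} ∪ {¬A}
   open: L(b) ⊇ {C, ¬A, ∀t.¬B, ∃r.¬C, ∃t.⊤} (+ ∃-successors) — b ∉ A possible
2. Hence b : A: not entailed.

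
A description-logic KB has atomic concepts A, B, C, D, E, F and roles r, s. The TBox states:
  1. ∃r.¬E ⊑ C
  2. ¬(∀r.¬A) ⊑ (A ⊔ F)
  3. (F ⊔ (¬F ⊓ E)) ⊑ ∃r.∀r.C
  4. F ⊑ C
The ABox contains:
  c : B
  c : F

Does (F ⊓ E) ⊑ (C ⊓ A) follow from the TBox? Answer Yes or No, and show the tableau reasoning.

No

1. (F ⊓ E) ⊑ (C ⊓ A)  ⇔  ((F ⊓ E) ⊓ (¬C ⊔ ¬A)) unsat w.r.t. T
   apply at x₀: F⊑C
   open: L(x₀) ⊇ {C, E, F, ¬A, ∀r.¬A, …} (+ ∃-successors)
2. Hence (F ⊓ E) ⊑ (C ⊓ A): not entailed.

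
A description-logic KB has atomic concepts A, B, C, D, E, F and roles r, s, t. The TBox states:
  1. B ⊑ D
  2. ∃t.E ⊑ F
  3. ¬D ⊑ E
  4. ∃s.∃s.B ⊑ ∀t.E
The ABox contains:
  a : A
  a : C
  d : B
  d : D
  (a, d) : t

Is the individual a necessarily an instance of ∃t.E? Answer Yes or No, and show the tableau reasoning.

No

1. a : ∃t.E?  L(a) = {A, C} ∪ {∀t.¬E}
   open: L(a) ⊇ {A, C, D, ∀s.∀s.¬B, ∀t.¬E} — a ∉ ∃t.E possible
2. Hence a : ∃t.E: not entailed.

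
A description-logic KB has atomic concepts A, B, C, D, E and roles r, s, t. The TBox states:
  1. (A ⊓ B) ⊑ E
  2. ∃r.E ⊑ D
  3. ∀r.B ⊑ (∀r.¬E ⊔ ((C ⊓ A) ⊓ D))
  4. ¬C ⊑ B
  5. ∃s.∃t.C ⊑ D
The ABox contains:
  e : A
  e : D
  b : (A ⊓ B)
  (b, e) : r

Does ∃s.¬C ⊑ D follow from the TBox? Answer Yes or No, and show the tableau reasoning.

No

1. ∃s.¬C ⊑ D  ⇔  (∃s.¬C ⊓ ¬D) unsat w.r.t. T
   open: L(x₀) ⊇ {C, ¬A, ¬D, ∀r.¬E, ∀s.∀t.¬C, …} (+ ∃-successors)
2. Hence ∃s.¬C ⊑ D: not entailed.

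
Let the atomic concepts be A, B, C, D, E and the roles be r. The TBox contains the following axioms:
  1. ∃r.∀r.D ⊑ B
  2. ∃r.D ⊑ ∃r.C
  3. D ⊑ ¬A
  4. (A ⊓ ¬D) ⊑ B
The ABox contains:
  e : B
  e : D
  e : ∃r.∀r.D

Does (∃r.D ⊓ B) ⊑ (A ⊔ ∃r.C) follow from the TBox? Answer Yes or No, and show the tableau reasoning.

Yes

1. (∃r.D ⊓ B) ⊑ (A ⊔ ∃r.C)  ⇔  ((∃r.D ⊓ B) ⊓ (¬A ⊓ ∀r.¬C)) unsat w.r.t. T
   all branches close; clash {C, ¬C} at an ∃-successor
2. Hence (∃r.D ⊓ B) ⊑ (A ⊔ ∃r.C): entailed.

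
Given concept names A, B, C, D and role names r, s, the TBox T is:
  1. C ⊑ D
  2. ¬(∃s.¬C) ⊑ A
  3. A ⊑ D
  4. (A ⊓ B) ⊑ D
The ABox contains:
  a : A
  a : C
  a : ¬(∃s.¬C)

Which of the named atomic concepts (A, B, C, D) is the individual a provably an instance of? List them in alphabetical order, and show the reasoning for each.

{A, C, D}

1. a : A?  L(a) = {A, C, ¬(∃s.¬C)} ∪ {¬A}
   clash {A, ¬A} at a — a ∈ A
2. a : B?  L(a) = {A, C, ¬(∃s.¬C)} ∪ {¬B}
   apply at a: C⊑D; A⊑D
   open: L(a) ⊇ {A, C, D, ¬B, ∀s.C} — a ∉ B possible
3. a : C?  L(a) = {A, C, ¬(∃s.¬C)} ∪ {¬C}
   clash {C, ¬C} at a — a ∈ C
4. a : D?  L(a) = {A, C, ¬(∃s.¬C)} ∪ {¬D}
   clash {D, ¬D} at a — a ∈ D
5. Entailed for a: {A, C, D}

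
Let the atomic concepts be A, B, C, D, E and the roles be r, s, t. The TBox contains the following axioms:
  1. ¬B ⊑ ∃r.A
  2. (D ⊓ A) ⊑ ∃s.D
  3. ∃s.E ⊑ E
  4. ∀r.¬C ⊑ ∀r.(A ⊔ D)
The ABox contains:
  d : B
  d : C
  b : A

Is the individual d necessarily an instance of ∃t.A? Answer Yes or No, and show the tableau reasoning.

No

1. d : ∃t.A?  L(d) = {B, C} ∪ {∀t.¬A}
   open: L(d) ⊇ {B, C, ¬D, ∀s.¬E, ∀t.¬A, …} (+ ∃-successors) — d ∉ ∃t.A possible
2. Hence d : ∃t.A: not entailed.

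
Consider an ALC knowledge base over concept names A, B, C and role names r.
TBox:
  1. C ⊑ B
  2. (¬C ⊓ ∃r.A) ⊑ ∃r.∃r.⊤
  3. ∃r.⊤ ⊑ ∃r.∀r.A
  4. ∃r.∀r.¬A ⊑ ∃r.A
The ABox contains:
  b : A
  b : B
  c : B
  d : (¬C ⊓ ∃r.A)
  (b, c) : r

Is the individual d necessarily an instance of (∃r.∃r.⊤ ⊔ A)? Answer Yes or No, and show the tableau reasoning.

Yes

1. d : (∃r.∃r.⊤ ⊔ A)?  L(d) = {(¬C ⊓ ∃r.A)} ∪ {(∀r.∀r.⊥ ⊓ ¬A)}
   clash ⊥ at an ∃-successor — d ∈ (∃r.∃r.⊤ ⊔ A)
2. Hence d : (∃r.∃r.⊤ ⊔ A): entailed.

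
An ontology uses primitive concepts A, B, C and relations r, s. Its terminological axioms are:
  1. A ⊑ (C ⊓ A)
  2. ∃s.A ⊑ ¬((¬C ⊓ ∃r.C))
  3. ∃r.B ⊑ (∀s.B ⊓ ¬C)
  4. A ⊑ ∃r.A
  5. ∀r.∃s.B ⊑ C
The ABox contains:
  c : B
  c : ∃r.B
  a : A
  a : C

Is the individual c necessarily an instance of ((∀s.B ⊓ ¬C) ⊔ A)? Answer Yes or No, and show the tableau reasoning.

Yes

1. c : ((∀s.B ⊓ ¬C) ⊔ A)?  L(c) = {B, ∃r.B} ∪ {((∃s.¬B ⊔ C) ⊓ ¬A)}
   clash {C, ¬C} at c — c ∈ ((∀s.B ⊓ ¬C) ⊔ A)
2. Hence c : ((∀s.B ⊓ ¬C) ⊔ A): entailed.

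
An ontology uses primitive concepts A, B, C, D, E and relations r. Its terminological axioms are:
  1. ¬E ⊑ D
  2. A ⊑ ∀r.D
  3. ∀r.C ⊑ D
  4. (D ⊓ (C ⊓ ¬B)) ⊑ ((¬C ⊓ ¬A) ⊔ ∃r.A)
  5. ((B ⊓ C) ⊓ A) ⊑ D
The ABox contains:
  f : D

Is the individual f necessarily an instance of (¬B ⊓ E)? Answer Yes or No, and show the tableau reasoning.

1. f : (¬B ⊓ E)?  L(f) = {D} ∪ {(B ⊔ ¬E)}
   open: L(f) ⊇ {B, D, ¬A} — f ∉ (¬B ⊓ E) possible
2. Hence f : (¬B ⊓ E): not entailed.

No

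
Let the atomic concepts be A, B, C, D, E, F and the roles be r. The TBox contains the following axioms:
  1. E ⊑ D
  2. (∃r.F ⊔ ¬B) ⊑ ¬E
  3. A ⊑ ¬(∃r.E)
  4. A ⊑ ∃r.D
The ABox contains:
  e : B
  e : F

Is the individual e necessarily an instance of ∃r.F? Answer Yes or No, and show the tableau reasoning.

No

1. e : ∃r.F?  L(e) = {B, F} ∪ {∀r.¬F}
   open: L(e) ⊇ {B, F, ¬A, ¬E, ∀r.¬F} — e ∉ ∃r.F possible
2. Hence e : ∃r.F: not entailed.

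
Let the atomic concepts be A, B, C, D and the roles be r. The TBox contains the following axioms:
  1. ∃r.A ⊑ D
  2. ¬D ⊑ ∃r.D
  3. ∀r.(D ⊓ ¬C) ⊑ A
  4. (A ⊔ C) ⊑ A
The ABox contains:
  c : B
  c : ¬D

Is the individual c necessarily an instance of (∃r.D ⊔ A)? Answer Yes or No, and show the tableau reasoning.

Yes

1. c : (∃r.D ⊔ A)?  L(c) = {B, ¬D} ∪ {(∀r.¬D ⊓ ¬A)}
   clash {A, ¬A} at c — c ∈ (∃r.D ⊔ A)
2. Hence c : (∃r.D ⊔ A): entailed.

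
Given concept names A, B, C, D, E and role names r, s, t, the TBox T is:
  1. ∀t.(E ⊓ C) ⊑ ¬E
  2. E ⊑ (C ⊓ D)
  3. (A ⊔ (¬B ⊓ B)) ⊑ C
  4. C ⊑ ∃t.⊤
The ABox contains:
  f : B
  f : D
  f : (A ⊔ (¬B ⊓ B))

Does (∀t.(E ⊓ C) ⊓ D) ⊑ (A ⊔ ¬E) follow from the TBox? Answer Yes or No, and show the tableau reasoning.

Yes

1. (∀t.(E ⊓ C) ⊓ D) ⊑ (A ⊔ ¬E)  ⇔  ((∀t.(E ⊓ C) ⊓ D) ⊓ (¬A ⊓ E)) unsat w.r.t. T
   all branches close; clash {E, ¬E} at x₀
2. Hence (∀t.(E ⊓ C) ⊓ D) ⊑ (A ⊔ ¬E): entailed.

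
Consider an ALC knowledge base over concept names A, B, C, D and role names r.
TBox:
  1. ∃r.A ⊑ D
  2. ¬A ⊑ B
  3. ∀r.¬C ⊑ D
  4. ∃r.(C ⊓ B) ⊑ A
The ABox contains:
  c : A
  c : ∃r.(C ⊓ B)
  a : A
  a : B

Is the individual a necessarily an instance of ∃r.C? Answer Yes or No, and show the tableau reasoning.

No

1. a : ∃r.C?  L(a) = {A, B} ∪ {∀r.¬C}
   apply at a: ∀r.¬C⊑D
   open: L(a) ⊇ {A, B, D, ∀r.¬C} — a ∉ ∃r.C possible
2. Hence a : ∃r.C: not entailed.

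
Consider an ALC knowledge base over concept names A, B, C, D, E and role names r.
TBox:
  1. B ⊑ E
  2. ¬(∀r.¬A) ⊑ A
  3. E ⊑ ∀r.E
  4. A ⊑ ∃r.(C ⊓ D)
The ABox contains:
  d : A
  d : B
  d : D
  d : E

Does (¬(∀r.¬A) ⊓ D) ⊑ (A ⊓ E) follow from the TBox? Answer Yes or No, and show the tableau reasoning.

No

1. (¬(∀r.¬A) ⊓ D) ⊑ (A ⊓ E)  ⇔  ((∃r.A ⊓ D) ⊓ (¬A ⊔ ¬E)) unsat w.r.t. T
   apply at x₀: ¬(∀r.¬A)⊑A
   open: L(x₀) ⊇ {A, D, ¬B, ¬E, ∃r.(C ⊓ D), …} (+ ∃-successors)
2. Hence (¬(∀r.¬A) ⊓ D) ⊑ (A ⊓ E): not entailed.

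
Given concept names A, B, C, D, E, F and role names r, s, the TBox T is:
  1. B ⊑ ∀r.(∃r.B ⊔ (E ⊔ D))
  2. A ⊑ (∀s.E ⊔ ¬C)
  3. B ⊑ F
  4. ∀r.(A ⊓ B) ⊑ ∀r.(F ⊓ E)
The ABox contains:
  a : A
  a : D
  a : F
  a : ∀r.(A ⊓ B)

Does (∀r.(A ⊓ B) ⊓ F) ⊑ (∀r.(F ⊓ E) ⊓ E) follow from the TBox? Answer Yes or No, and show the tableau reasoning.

1. (∀r.(A ⊓ B) ⊓ F) ⊑ (∀r.(F ⊓ E) ⊓ E)  ⇔  ((∀r.(A ⊓ B) ⊓ F) ⊓ (∃r.(¬F ⊔ ¬E) ⊔ ¬E)) unsat w.r.t. T
   apply at x₀: ∀r.(A ⊓ B)⊑∀r.(F ⊓ E)
   open: L(x₀) ⊇ {F, ¬A, ¬B, ¬E, ∀r.(A ⊓ B), …}
2. Hence (∀r.(A ⊓ B) ⊓ F) ⊑ (∀r.(F ⊓ E) ⊓ E): not entailed.

No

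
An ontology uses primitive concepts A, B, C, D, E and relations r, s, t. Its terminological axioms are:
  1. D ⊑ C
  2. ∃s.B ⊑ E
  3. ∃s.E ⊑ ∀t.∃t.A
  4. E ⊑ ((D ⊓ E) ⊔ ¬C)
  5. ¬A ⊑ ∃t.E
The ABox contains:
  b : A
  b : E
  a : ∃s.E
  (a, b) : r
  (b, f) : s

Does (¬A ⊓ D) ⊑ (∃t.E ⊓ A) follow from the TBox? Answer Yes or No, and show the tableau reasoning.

No

1. (¬A ⊓ D) ⊑ (∃t.E ⊓ A)  ⇔  ((¬A ⊓ D) ⊓ (∀t.¬E ⊔ ¬A)) unsat w.r.t. T
   apply at x₀: D⊑C; ¬A⊑∃t.E
   open: L(x₀) ⊇ {C, D, ¬A, ¬E, ∀s.¬B, …} (+ ∃-successors)
2. Hence (¬A ⊓ D) ⊑ (∃t.E ⊓ A): not entailed.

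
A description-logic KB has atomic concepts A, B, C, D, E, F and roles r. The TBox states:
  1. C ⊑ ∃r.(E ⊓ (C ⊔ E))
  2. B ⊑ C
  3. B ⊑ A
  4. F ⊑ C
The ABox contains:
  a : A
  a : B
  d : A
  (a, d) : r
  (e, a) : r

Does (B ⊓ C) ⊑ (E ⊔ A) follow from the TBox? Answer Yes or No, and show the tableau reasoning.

Yes

1. (B ⊓ C) ⊑ (E ⊔ A)  ⇔  ((B ⊓ C) ⊓ (¬E ⊓ ¬A)) unsat w.r.t. T
   all branches close; clash {A, ¬A} at x₀
2. Hence (B ⊓ C) ⊑ (E ⊔ A): entailed.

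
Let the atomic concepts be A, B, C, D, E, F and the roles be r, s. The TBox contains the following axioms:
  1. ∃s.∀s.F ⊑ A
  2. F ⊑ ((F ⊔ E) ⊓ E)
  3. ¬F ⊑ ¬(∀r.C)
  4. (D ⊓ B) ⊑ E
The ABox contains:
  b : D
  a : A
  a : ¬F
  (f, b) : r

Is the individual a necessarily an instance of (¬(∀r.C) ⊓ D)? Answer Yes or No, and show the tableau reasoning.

1. a : (¬(∀r.C) ⊓ D)?  L(a) = {A, ¬F} ∪ {(∀r.C ⊔ ¬D)}
   apply at a: ¬F⊑¬(∀r.C)
   open: L(a) ⊇ {A, ¬D, ¬F, ∃r.¬C} (+ ∃-successors) — a ∉ (¬(∀r.C) ⊓ D) possible
2. Hence a : (¬(∀r.C) ⊓ D): not entailed.

No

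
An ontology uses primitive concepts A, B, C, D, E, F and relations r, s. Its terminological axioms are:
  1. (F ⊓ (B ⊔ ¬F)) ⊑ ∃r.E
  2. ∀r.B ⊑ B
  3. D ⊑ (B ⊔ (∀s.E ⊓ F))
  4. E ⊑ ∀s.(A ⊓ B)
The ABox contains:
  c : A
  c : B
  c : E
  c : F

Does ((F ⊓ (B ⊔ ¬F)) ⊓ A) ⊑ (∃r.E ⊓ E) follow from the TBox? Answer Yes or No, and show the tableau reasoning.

No

1. ((F ⊓ (B ⊔ ¬F)) ⊓ A) ⊑ (∃r.E ⊓ E)  ⇔  (((F ⊓ (B ⊔ ¬F)) ⊓ A) ⊓ (∀r.¬E ⊔ ¬E)) unsat w.r.t. T
   apply at x₀: (F ⊓ (B ⊔ ¬F))⊑∃r.E
   open: L(x₀) ⊇ {A, B, F, ¬D, ¬E, …} (+ ∃-successors)
2. Hence ((F ⊓ (B ⊔ ¬F)) ⊓ A) ⊑ (∃r.E ⊓ E): not entailed.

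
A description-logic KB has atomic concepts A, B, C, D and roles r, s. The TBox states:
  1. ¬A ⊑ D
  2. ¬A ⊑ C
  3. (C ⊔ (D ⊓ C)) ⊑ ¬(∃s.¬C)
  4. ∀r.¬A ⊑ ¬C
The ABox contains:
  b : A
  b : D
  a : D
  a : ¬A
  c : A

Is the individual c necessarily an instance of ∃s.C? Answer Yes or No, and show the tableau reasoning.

No

1. c : ∃s.C?  L(c) = {A} ∪ {∀s.¬C}
   open: L(c) ⊇ {A, ¬C, ∀s.¬C, ∃r.A} (+ ∃-successors) — c ∉ ∃s.C possible
2. Hence c : ∃s.C: not entailed.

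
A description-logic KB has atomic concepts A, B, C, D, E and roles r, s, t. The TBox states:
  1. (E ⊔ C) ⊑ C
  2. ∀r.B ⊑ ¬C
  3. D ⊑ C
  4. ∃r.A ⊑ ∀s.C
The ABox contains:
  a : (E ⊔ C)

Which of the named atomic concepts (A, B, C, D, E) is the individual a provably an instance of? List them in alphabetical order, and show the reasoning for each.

1. a : A?  L(a) = {(E ⊔ C)} ∪ {¬A}
   apply at a: (E ⊔ C)⊑C
   open: L(a) ⊇ {C, E, ¬A, ¬D, ∀r.¬A, …} (+ ∃-successors) — a ∉ A possible
2. a : B?  L(a) = {(E ⊔ C)} ∪ {¬B}
   apply at a: (E ⊔ C)⊑C
   open: L(a) ⊇ {C, E, ¬B, ¬D, ∀r.¬A, …} (+ ∃-successors) — a ∉ B possible
3. a : C?  L(a) = {(E ⊔ C)} ∪ {¬C}
   clash {C, ¬C} at a — a ∈ C
4. a : D?  L(a) = {(E ⊔ C)} ∪ {¬D}
   apply at a: (E ⊔ C)⊑C
   open: L(a) ⊇ {C, E, ¬D, ∀r.¬A, ∃r.¬B} (+ ∃-successors) — a ∉ D possible
5. a : E?  L(a) = {(E ⊔ C)} ∪ {¬E}
   apply at a: (E ⊔ C)⊑C
   open: L(a) ⊇ {C, ¬E, ∀r.¬A, ∃r.¬B} (+ ∃-successors) — a ∉ E possible
6. Entailed for a: {C}

{C}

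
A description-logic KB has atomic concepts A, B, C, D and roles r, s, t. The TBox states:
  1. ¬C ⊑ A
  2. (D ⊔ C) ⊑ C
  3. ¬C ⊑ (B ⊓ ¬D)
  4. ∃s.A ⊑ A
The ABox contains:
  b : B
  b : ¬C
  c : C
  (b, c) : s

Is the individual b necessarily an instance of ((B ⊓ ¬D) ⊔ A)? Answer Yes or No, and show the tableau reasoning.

Yes

1. b : ((B ⊓ ¬D) ⊔ A)?  L(b) = {B, ¬C} ∪ {((¬B ⊔ D) ⊓ ¬A)}
   clash {A, ¬A} at b — b ∈ ((B ⊓ ¬D) ⊔ A)
2. Hence b : ((B ⊓ ¬D) ⊔ A): entailed.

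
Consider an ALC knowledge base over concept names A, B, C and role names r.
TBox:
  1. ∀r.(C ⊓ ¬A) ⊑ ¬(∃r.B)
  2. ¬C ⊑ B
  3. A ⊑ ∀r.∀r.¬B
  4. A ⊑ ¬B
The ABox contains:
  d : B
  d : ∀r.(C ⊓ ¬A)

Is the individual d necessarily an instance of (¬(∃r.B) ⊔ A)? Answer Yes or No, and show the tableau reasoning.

Yes

1. d : (¬(∃r.B) ⊔ A)?  L(d) = {B, ∀r.(C ⊓ ¬A)} ∪ {(∃r.B ⊓ ¬A)}
   clash {B, ¬B} at an ∃-successor — d ∈ (¬(∃r.B) ⊔ A)
2. Hence d : (¬(∃r.B) ⊔ A): entailed.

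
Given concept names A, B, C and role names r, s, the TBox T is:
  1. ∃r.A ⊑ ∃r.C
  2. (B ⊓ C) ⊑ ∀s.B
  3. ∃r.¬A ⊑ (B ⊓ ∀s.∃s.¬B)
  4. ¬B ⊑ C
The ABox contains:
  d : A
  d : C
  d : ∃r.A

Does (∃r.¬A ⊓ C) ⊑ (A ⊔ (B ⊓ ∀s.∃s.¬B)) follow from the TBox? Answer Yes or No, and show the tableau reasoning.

1. (∃r.¬A ⊓ C) ⊑ (A ⊔ (B ⊓ ∀s.∃s.¬B))  ⇔  ((∃r.¬A ⊓ C) ⊓ (¬A ⊓ (¬B ⊔ ∃s.∀s.B))) unsat w.r.t. T
   all branches close; clash {B, ¬B} at an ∃-successor
2. Hence (∃r.¬A ⊓ C) ⊑ (A ⊔ (B ⊓ ∀s.∃s.¬B)): entailed.

Yes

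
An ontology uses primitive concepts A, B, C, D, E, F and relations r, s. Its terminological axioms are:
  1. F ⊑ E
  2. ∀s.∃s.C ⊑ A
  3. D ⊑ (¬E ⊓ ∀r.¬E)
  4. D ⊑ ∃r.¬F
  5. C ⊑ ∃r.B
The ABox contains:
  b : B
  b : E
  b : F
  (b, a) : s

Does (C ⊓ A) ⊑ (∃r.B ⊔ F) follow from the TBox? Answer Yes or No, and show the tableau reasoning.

Yes

1. (C ⊓ A) ⊑ (∃r.B ⊔ F)  ⇔  ((C ⊓ A) ⊓ (∀r.¬B ⊓ ¬F)) unsat w.r.t. T
   all branches close; clash {B, ¬B} at an ∃-successor
2. Hence (C ⊓ A) ⊑ (∃r.B ⊔ F): entailed.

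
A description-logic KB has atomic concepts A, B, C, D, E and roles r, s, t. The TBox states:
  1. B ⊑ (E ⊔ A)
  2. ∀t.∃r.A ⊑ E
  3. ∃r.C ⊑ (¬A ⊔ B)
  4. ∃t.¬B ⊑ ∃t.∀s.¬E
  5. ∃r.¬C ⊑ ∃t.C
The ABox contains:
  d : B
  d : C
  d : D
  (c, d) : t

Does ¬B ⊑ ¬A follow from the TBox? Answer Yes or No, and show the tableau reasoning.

1. ¬B ⊑ ¬A  ⇔  (¬B ⊓ A) unsat w.r.t. T
   open: L(x₀) ⊇ {A, ¬B, ∀r.C, ∀r.¬C, ∀t.B, …} (+ ∃-successors)
2. Hence ¬B ⊑ ¬A: not entailed.

No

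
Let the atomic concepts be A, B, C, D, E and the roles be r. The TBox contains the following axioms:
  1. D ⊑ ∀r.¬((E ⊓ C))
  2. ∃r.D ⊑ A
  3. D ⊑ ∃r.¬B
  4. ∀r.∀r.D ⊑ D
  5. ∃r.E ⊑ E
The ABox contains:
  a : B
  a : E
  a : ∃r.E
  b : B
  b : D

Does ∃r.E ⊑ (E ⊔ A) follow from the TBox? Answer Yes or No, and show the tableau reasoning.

Yes

1. ∃r.E ⊑ (E ⊔ A)  ⇔  (∃r.E ⊓ (¬E ⊓ ¬A)) unsat w.r.t. T
   all branches close; clash {A, ¬A} at x₀
2. Hence ∃r.E ⊑ (E ⊔ A): entailed.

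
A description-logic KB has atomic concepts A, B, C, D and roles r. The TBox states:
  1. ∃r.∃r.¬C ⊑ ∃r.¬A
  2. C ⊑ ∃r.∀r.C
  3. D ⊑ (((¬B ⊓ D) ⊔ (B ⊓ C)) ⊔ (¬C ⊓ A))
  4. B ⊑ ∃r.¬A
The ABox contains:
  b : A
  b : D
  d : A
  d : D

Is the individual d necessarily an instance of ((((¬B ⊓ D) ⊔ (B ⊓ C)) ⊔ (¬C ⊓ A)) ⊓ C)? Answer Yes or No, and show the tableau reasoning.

No

1. d : ((((¬B ⊓ D) ⊔ (B ⊓ C)) ⊔ (¬C ⊓ A)) ⊓ C)?  L(d) = {A, D} ∪ {((((B ⊔ ¬D) ⊓ (¬B ⊔ ¬C)) ⊓ (C ⊔ ¬A)) ⊔ ¬C)}
   apply at d: D⊑(((¬B ⊓ D) ⊔ (B ⊓ C)) ⊔ (¬C ⊓ A))
   open: L(d) ⊇ {A, D, ¬B, ¬C, ∀r.∀r.C} — d ∉ ((((¬B ⊓ D) ⊔ (B ⊓ C)) ⊔ (¬C ⊓ A)) ⊓ C) possible
2. Hence d : ((((¬B ⊓ D) ⊔ (B ⊓ C)) ⊔ (¬C ⊓ A)) ⊓ C): not entailed.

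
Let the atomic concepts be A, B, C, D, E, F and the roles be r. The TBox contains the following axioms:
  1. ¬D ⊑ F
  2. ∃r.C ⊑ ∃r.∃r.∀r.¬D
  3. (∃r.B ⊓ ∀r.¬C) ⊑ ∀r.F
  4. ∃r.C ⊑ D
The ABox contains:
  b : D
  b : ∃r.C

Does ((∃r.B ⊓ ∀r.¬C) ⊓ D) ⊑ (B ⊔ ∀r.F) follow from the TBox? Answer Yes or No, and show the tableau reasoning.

Yes

1. ((∃r.B ⊓ ∀r.¬C) ⊓ D) ⊑ (B ⊔ ∀r.F)  ⇔  (((∃r.B ⊓ ∀r.¬C) ⊓ D) ⊓ (¬B ⊓ ∃r.¬F)) unsat w.r.t. T
   all branches close; clash {F, ¬F} at an ∃-successor
2. Hence ((∃r.B ⊓ ∀r.¬C) ⊓ D) ⊑ (B ⊔ ∀r.F): entailed.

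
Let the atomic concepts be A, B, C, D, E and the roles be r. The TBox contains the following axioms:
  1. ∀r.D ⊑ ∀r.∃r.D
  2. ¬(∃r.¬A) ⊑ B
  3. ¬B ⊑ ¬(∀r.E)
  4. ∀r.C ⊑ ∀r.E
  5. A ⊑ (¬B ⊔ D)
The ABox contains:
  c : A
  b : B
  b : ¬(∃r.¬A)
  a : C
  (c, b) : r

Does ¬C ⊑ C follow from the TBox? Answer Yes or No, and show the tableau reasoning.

No

1. ¬C ⊑ C  ⇔  (¬C ⊓ ¬C) unsat w.r.t. T
   open: L(x₀) ⊇ {B, ¬A, ¬C, ∃r.¬C, ∃r.¬D} (+ ∃-successors)
2. Hence ¬C ⊑ C: not entailed.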